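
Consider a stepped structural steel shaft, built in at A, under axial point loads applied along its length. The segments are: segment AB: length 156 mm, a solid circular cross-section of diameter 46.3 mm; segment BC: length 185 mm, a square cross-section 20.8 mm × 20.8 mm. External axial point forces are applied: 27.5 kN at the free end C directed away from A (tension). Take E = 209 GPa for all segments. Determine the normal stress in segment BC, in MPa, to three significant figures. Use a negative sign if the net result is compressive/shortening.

Internal axial forces (sectioning from the free end, tension +): N_BC = 27.5 kN, N_AB = 27.5 kN.
A_BC = 432.6 mm².
σ_BC = N_BC/A_BC = 27500/432.6 = 63.56 MPa.

63.6 MPa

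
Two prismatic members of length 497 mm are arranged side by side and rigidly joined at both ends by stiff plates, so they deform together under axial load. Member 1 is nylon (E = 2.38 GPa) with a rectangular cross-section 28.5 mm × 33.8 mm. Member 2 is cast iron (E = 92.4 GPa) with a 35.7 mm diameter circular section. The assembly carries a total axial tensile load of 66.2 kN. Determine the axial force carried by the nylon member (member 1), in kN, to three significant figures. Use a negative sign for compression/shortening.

A_1 = 963.3 mm².
A_2 = 1001 mm².
Equal strain + equilibrium ⇒ each member carries load in proportion to AE: A₁E₁ = 2293000 N, A₂E₂ = 92490000 N, ΣAE = 94780000 N.
F₁ = P·A₁E₁/ΣAE = 66200·2293000/94780000 = 1601 N.

1.60 kN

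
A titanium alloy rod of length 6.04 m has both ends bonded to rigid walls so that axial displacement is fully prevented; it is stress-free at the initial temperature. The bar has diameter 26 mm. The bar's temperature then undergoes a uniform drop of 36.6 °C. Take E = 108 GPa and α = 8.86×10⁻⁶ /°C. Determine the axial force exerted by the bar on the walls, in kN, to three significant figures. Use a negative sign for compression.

Free thermal expansion αLΔT = 8.86e-6 · 6040 · -36.6 = -1.959 mm.
The walls impose strain ε = −(-1.959)/6040 = 3.2428e-04; σ = Eε = 108000 · 3.2428e-04 = 35.02 MPa.
Wall reaction R = σ·A = 35.02·530.9 = 18590 N = 18.59 kN.

18.6 kN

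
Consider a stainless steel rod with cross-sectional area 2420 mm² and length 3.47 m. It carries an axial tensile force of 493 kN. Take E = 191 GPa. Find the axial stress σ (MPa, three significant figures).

σ = N/A = 493000/2420 = 203.7 MPa.

204 MPa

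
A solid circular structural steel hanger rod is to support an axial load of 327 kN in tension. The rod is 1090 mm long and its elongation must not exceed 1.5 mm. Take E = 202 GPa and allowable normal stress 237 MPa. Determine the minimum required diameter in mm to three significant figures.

Required area A ≥ P/σ_allow = 327000/237 = 1380 mm².
For a solid circular section, d ≥ √(4A/π) = 41.91 mm.
Elongation limit: A ≥ PL/(Eδ_allow) = 327000·1090/(202000·1.5) = 1176 mm² ⇒ d ≥ 38.7 mm.
The stress limit governs.

41.9 mm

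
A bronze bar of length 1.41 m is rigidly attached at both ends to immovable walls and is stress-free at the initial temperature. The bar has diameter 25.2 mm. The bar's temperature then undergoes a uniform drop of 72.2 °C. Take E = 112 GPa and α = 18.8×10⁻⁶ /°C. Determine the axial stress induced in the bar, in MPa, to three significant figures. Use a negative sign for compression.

Free thermal expansion αLΔT = 18.8e-6 · 1410 · -72.2 = -1.914 mm.
The walls impose strain ε = −(-1.914)/1410 = 1.3574e-03; σ = Eε = 112000 · 1.3574e-03 = 152 MPa.

152 MPa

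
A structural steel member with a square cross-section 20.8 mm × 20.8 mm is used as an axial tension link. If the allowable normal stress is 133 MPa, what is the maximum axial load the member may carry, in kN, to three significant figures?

57.5 kN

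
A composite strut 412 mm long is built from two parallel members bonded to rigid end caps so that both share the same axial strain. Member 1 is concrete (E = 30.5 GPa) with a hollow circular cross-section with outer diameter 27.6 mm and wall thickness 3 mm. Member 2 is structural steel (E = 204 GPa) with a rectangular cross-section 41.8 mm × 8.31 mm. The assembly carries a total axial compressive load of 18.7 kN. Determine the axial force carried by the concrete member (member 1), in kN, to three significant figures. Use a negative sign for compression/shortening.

A_1 = 231.8 mm².
A_2 = 347.4 mm².
Equal strain + equilibrium ⇒ each member carries load in proportion to AE: A₁E₁ = 7071000 N, A₂E₂ = 70860000 N, ΣAE = 77930000 N.
F₁ = P·A₁E₁/ΣAE = -18700·7071000/77930000 = -1697 N.

-1.70 kN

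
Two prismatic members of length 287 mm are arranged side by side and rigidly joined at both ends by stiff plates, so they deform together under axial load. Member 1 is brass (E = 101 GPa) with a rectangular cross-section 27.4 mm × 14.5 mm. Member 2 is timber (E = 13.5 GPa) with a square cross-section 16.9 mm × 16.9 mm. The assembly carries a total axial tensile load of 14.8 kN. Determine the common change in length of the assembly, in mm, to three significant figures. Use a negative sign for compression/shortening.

A_1 = 397.3 mm².
A_2 = 285.6 mm².
Equal strain + equilibrium ⇒ each member carries load in proportion to AE: A₁E₁ = 40130000 N, A₂E₂ = 3856000 N, ΣAE = 43980000 N.
δ = PL/ΣAE = 14800·287/43980000 = 0.09657 mm.

0.0966 mm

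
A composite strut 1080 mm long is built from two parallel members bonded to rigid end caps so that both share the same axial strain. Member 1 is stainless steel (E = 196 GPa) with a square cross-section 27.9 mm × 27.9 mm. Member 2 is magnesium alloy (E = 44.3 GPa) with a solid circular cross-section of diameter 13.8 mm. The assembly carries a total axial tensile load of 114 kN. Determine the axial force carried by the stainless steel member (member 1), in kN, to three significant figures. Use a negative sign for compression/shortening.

109 kN

A_1 = 778.4 mm².
A_2 = 149.6 mm².
Equal strain + equilibrium ⇒ each member carries load in proportion to AE: A₁E₁ = 152600000 N, A₂E₂ = 6626000 N, ΣAE = 159200000 N.
F₁ = P·A₁E₁/ΣAE = 114000·152600000/159200000 = 109300 N.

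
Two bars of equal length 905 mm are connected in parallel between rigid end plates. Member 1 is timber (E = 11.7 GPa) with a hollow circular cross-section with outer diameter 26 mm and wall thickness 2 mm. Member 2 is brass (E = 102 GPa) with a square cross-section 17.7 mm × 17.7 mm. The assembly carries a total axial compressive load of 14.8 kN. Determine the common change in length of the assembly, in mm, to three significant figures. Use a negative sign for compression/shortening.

-0.397 mm

A_1 = 150.8 mm².
A_2 = 313.3 mm².
Equal strain + equilibrium ⇒ each member carries load in proportion to AE: A₁E₁ = 1764000 N, A₂E₂ = 31960000 N, ΣAE = 33720000 N.
δ = PL/ΣAE = -14800·905/33720000 = -0.3972 mm.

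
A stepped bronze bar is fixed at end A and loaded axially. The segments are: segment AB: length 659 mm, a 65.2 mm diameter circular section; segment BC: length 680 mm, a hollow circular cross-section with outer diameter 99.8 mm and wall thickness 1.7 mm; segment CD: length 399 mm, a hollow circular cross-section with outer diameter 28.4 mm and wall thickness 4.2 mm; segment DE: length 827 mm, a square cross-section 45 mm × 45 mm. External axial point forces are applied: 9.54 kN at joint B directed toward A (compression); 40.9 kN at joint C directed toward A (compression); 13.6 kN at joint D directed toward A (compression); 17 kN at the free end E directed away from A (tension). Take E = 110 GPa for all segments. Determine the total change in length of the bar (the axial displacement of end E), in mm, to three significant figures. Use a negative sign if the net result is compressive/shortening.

-0.425 mm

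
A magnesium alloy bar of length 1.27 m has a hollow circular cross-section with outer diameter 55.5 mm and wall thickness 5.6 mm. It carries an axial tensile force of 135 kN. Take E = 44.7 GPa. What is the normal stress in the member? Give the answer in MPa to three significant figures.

A = 877.9 mm².
σ = N/A = 135000/877.9 = 153.8 MPa.

154 MPa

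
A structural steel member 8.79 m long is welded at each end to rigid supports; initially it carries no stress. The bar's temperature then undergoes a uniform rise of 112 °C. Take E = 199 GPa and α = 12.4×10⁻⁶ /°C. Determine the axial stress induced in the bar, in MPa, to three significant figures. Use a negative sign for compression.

Free thermal expansion αLΔT = 12.4e-6 · 8790 · 112 = 12.21 mm.
The walls impose strain ε = −(12.21)/8790 = -1.3888e-03; σ = Eε = 199000 · -1.3888e-03 = -276.4 MPa.

-276 MPa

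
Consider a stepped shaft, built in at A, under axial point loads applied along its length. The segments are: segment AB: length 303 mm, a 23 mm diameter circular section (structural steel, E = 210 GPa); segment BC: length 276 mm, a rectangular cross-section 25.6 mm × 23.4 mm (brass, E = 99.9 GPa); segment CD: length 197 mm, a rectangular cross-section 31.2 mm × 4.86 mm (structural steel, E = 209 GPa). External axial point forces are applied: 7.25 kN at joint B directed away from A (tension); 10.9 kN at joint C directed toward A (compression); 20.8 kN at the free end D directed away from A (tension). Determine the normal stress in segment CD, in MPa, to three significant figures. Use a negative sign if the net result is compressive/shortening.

Internal axial forces (sectioning from the free end, tension +): N_CD = 20.8 kN, N_BC = 9.9 kN, N_AB = 17.15 kN.
A_CD = 151.6 mm².
σ_CD = N_CD/A_CD = 20800/151.6 = 137.2 MPa.

137 MPa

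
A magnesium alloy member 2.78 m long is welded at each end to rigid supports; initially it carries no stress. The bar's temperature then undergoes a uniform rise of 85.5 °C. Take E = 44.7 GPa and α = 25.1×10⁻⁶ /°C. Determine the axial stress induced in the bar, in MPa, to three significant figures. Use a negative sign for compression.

-95.9 MPa

Free thermal expansion αLΔT = 25.1e-6 · 2780 · 85.5 = 5.966 mm.
The walls impose strain ε = −(5.966)/2780 = -2.1461e-03; σ = Eε = 44700 · -2.1461e-03 = -95.93 MPa.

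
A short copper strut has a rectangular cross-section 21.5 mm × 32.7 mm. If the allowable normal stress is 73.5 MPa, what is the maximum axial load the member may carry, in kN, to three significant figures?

51.7 kN

A = 703.1 mm².
P_max = σ_allow · A = 73.5 · 703.1 = 51670 N = 51.67 kN.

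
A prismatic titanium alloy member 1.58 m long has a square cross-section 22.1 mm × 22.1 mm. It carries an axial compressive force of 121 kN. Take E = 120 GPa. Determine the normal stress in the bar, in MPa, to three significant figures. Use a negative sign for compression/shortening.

A = 488.4 mm².
σ = N/A = -121000/488.4 = -247.7 MPa.

-248 MPa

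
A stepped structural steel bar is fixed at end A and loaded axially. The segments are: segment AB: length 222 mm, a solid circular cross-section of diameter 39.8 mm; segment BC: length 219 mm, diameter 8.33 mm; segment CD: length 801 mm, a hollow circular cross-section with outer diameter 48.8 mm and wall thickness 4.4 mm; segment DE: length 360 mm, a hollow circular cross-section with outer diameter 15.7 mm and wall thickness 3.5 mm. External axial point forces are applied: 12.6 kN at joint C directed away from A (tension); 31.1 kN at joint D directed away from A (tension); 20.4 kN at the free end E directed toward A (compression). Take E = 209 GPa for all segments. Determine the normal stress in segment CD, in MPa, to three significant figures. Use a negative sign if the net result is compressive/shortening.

17.4 MPa

Internal axial forces (sectioning from the free end, tension +): N_DE = -20.4 kN, N_CD = 10.7 kN, N_BC = 23.3 kN, N_AB = 23.3 kN.
A_CD = 613.7 mm².
σ_CD = N_CD/A_CD = 10700/613.7 = 17.43 MPa.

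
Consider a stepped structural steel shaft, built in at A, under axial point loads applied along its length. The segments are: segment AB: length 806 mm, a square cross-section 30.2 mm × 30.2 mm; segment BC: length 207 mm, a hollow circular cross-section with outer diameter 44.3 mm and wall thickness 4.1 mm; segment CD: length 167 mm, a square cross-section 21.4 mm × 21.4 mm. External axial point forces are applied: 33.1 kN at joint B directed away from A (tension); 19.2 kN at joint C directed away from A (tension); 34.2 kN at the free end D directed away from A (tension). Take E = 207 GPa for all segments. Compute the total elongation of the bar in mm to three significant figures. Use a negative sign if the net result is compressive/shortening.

0.533 mm

Internal axial forces (sectioning from the free end, tension +): N_CD = 34.2 kN, N_BC = 53.4 kN, N_AB = 86.5 kN.
A_AB = 912 mm².
A_BC = 517.8 mm².
A_CD = 458 mm².
δ_AB = 86500·806/(912·207000) = 0.3693 mm
δ_BC = 53400·207/(517.8·207000) = 0.1031 mm
δ_CD = 34200·167/(458·207000) = 0.06025 mm
δ = Σδ_i = 0.5327 mm.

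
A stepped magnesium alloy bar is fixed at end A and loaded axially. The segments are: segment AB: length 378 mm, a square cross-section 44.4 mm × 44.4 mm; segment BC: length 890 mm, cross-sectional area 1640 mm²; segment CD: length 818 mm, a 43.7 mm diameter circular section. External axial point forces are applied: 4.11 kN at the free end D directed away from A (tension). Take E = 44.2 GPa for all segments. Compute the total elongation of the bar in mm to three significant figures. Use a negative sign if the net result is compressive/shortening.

Internal axial forces (sectioning from the free end, tension +): N_CD = 4.11 kN, N_BC = 4.11 kN, N_AB = 4.11 kN.
A_AB = 1971 mm².
A_CD = 1500 mm².
δ_AB = 4110·378/(1971·44200) = 0.01783 mm
δ_BC = 4110·890/(1640·44200) = 0.05046 mm
δ_CD = 4110·818/(1500·44200) = 0.05071 mm
δ = Σδ_i = 0.119 mm.

0.119 mm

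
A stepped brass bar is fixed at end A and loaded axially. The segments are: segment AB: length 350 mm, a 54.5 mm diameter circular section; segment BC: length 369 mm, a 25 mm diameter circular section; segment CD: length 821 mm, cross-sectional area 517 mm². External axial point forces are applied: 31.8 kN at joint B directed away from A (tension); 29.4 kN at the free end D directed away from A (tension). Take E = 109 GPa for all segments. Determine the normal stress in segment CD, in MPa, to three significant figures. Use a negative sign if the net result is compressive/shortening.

56.9 MPa

Internal axial forces (sectioning from the free end, tension +): N_CD = 29.4 kN, N_BC = 29.4 kN, N_AB = 61.2 kN.
σ_CD = N_CD/A_CD = 29400/517 = 56.87 MPa.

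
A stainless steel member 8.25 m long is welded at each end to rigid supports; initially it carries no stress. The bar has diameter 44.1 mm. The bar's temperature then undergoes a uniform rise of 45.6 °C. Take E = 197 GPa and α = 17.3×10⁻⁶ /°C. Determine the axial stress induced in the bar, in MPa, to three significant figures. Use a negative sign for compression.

-155 MPa

Free thermal expansion αLΔT = 17.3e-6 · 8250 · 45.6 = 6.508 mm.
The walls impose strain ε = −(6.508)/8250 = -7.8888e-04; σ = Eε = 197000 · -7.8888e-04 = -155.4 MPa.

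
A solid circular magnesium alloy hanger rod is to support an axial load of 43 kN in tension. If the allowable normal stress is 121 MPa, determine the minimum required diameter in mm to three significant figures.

21.3 mm

Required area A ≥ P/σ_allow = 43000/121 = 355.4 mm².
For a solid circular section, d ≥ √(4A/π) = 21.27 mm.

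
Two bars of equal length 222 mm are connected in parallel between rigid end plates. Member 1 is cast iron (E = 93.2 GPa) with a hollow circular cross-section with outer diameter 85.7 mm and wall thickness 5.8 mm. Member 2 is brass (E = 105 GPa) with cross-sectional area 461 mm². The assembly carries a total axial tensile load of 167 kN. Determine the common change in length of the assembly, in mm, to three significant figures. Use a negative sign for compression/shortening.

0.201 mm

A_1 = 1456 mm².
Equal strain + equilibrium ⇒ each member carries load in proportion to AE: A₁E₁ = 135700000 N, A₂E₂ = 48400000 N, ΣAE = 184100000 N.
δ = PL/ΣAE = 167000·222/184100000 = 0.2014 mm.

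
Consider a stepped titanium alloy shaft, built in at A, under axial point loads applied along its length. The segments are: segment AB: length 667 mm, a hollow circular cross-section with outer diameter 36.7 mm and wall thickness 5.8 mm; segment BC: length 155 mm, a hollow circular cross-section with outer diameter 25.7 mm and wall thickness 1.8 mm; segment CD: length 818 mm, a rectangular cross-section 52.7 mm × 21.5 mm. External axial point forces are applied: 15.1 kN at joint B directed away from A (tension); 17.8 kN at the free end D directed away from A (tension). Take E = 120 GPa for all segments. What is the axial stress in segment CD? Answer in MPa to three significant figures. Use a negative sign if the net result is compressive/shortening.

15.7 MPa

Internal axial forces (sectioning from the free end, tension +): N_CD = 17.8 kN, N_BC = 17.8 kN, N_AB = 32.9 kN.
A_CD = 1133 mm².
σ_CD = N_CD/A_CD = 17800/1133 = 15.71 MPa.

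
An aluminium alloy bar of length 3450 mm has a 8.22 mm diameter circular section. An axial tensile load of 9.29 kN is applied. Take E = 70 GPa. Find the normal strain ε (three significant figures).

0.00250

A = 53.07 mm².
σ = N/A = 175.1 MPa; ε = σ/E = 175.1/70000 = 2.501e-03.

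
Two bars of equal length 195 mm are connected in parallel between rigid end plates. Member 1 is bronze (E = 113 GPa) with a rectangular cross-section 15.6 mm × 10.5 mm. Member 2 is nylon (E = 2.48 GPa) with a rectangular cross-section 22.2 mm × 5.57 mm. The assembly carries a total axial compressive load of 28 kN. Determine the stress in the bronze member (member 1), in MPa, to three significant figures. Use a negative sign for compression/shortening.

-168 MPa

A_1 = 163.8 mm².
A_2 = 123.7 mm².
Equal strain + equilibrium ⇒ each member carries load in proportion to AE: A₁E₁ = 18510000 N, A₂E₂ = 306700 N, ΣAE = 18820000 N.
σ₁ = P·E₁/ΣAE = -28000·113000/18820000 = -168.2 MPa.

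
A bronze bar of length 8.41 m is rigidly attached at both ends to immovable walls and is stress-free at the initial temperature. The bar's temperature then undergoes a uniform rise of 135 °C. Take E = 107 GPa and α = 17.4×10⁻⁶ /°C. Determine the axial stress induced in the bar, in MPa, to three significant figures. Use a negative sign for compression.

Free thermal expansion αLΔT = 17.4e-6 · 8410 · 135 = 19.76 mm.
The walls impose strain ε = −(19.76)/8410 = -2.3490e-03; σ = Eε = 107000 · -2.3490e-03 = -251.3 MPa.

-251 MPa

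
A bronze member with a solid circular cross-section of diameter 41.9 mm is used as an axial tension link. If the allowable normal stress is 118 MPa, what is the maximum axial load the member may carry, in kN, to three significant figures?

A = 1379 mm².
P_max = σ_allow · A = 118 · 1379 = 162700 N = 162.7 kN.

163 kN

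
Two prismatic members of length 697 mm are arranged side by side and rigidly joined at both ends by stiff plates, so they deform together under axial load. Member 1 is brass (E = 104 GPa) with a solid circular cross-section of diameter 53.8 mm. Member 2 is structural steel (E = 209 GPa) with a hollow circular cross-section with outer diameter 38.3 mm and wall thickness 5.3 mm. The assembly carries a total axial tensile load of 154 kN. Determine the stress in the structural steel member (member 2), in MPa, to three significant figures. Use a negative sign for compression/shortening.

91.6 MPa

A_1 = 2273 mm².
A_2 = 549.5 mm².
Equal strain + equilibrium ⇒ each member carries load in proportion to AE: A₁E₁ = 236400000 N, A₂E₂ = 114800000 N, ΣAE = 351300000 N.
σ₂ = P·E₂/ΣAE = 154000·209000/351300000 = 91.63 MPa.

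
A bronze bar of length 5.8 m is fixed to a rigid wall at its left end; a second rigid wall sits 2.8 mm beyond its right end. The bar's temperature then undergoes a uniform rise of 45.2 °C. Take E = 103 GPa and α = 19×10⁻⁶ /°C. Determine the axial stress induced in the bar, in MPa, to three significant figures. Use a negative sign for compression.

Free thermal expansion αLΔT = 19e-6 · 5800 · 45.2 = 4.981 mm.
The walls engage after the gap closes; constrained expansion = 4.981 − 2.8 = 2.181 mm.
The walls impose strain ε = −(2.181)/5800 = -3.7604e-04; σ = Eε = 103000 · -3.7604e-04 = -38.73 MPa.

-38.7 MPa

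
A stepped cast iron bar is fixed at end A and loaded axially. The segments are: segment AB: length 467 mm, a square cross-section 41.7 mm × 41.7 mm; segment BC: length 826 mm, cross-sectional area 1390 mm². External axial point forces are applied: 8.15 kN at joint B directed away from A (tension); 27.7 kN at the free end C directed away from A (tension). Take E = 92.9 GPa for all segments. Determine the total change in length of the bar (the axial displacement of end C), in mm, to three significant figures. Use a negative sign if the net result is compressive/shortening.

0.281 mm

Internal axial forces (sectioning from the free end, tension +): N_BC = 27.7 kN, N_AB = 35.85 kN.
A_AB = 1739 mm².
δ_AB = 35850·467/(1739·92900) = 0.1036 mm
δ_BC = 27700·826/(1390·92900) = 0.1772 mm
δ = Σδ_i = 0.2808 mm.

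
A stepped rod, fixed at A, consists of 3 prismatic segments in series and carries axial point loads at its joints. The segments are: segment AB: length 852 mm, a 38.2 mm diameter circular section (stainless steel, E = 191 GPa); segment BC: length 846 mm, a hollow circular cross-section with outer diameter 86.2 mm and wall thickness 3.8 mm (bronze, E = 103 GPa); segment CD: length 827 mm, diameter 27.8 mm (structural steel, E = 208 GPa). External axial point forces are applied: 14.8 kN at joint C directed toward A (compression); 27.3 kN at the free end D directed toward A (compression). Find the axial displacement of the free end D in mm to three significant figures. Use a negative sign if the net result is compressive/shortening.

Internal axial forces (sectioning from the free end, tension +): N_CD = -27.3 kN, N_BC = -42.1 kN, N_AB = -42.1 kN.
A_AB = 1146 mm².
A_BC = 983.7 mm².
A_CD = 607 mm².
δ_AB = -42100·852/(1146·191000) = -0.1639 mm
δ_BC = -42100·846/(983.7·103000) = -0.3515 mm
δ_CD = -27300·827/(607·208000) = -0.1788 mm
δ = Σδ_i = -0.6942 mm.

-0.694 mm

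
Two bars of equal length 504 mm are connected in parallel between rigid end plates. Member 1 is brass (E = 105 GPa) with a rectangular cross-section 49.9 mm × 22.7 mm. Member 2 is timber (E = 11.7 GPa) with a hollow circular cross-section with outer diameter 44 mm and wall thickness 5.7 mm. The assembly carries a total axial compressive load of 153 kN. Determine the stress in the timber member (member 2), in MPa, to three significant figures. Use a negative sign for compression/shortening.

A_1 = 1133 mm².
A_2 = 685.8 mm².
Equal strain + equilibrium ⇒ each member carries load in proportion to AE: A₁E₁ = 118900000 N, A₂E₂ = 8024000 N, ΣAE = 127000000 N.
σ₂ = P·E₂/ΣAE = -153000·11700/127000000 = -14.1 MPa.

-14.1 MPa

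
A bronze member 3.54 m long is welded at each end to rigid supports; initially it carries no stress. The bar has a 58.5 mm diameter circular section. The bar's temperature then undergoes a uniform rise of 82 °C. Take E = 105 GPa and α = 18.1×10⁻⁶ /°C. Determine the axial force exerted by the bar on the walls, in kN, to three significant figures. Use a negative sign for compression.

-419 kN

Free thermal expansion αLΔT = 18.1e-6 · 3540 · 82 = 5.254 mm.
The walls impose strain ε = −(5.254)/3540 = -1.4842e-03; σ = Eε = 105000 · -1.4842e-03 = -155.8 MPa.
Wall reaction R = σ·A = -155.8·2688 = -418900 N = -418.9 kN.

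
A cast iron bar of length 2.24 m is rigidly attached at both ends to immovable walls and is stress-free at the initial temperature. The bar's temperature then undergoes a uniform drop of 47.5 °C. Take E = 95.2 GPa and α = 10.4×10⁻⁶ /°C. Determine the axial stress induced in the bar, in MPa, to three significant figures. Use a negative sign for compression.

47.0 MPa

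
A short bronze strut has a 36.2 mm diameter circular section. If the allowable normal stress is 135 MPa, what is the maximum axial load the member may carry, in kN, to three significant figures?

139 kN

A = 1029 mm².
P_max = σ_allow · A = 135 · 1029 = 138900 N = 138.9 kN.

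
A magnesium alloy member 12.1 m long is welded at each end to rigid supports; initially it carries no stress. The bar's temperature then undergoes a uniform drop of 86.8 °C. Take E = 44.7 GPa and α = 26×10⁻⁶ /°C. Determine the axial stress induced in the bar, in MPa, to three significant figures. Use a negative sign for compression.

Free thermal expansion αLΔT = 26e-6 · 12100 · -86.8 = -27.31 mm.
The walls impose strain ε = −(-27.31)/12100 = 2.2568e-03; σ = Eε = 44700 · 2.2568e-03 = 100.9 MPa.

101 MPa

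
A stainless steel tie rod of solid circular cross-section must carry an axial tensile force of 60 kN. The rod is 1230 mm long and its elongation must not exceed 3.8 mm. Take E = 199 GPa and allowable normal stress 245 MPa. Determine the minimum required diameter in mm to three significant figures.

17.7 mm

Required area A ≥ P/σ_allow = 60000/245 = 244.9 mm².
For a solid circular section, d ≥ √(4A/π) = 17.66 mm.
Elongation limit: A ≥ PL/(Eδ_allow) = 60000·1230/(199000·3.8) = 97.59 mm² ⇒ d ≥ 11.15 mm.
The stress limit governs.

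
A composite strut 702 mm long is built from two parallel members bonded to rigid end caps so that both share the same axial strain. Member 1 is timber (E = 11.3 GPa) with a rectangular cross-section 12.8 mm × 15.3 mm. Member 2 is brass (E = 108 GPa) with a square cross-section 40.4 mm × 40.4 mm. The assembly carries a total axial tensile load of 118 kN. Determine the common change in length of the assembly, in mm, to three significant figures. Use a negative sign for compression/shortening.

A_1 = 195.8 mm².
A_2 = 1632 mm².
Equal strain + equilibrium ⇒ each member carries load in proportion to AE: A₁E₁ = 2213000 N, A₂E₂ = 176300000 N, ΣAE = 178500000 N.
δ = PL/ΣAE = 118000·702/178500000 = 0.4641 mm.

0.464 mm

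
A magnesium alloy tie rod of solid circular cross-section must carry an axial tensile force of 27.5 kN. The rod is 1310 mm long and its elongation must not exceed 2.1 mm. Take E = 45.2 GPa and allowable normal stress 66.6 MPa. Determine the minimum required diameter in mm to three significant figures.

22.9 mm

Required area A ≥ P/σ_allow = 27500/66.6 = 412.9 mm².
For a solid circular section, d ≥ √(4A/π) = 22.93 mm.
Elongation limit: A ≥ PL/(Eδ_allow) = 27500·1310/(45200·2.1) = 379.5 mm² ⇒ d ≥ 21.98 mm.
The stress limit governs.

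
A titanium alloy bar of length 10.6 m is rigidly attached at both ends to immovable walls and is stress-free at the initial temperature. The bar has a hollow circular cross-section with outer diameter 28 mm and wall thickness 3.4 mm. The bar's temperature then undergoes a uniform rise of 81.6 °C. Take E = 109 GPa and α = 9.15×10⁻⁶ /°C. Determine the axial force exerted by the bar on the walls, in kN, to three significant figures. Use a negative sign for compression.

Free thermal expansion αLΔT = 9.15e-6 · 10600 · 81.6 = 7.914 mm.
The walls impose strain ε = −(7.914)/10600 = -7.4664e-04; σ = Eε = 109000 · -7.4664e-04 = -81.38 MPa.
Wall reaction R = σ·A = -81.38·262.8 = -21380 N = -21.38 kN.

-21.4 kN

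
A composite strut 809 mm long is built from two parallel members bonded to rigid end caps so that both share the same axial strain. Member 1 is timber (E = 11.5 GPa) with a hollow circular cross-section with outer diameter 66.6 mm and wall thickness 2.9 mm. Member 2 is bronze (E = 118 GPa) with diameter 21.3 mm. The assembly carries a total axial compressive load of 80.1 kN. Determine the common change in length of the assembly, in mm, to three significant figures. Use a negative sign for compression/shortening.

-1.33 mm

A_1 = 580.3 mm².
A_2 = 356.3 mm².
Equal strain + equilibrium ⇒ each member carries load in proportion to AE: A₁E₁ = 6674000 N, A₂E₂ = 42050000 N, ΣAE = 48720000 N.
δ = PL/ΣAE = -80100·809/48720000 = -1.33 mm.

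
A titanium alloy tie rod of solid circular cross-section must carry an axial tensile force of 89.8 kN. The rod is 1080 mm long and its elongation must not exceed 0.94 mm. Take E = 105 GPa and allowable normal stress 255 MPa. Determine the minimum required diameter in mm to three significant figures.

35.4 mm

Required area A ≥ P/σ_allow = 89800/255 = 352.2 mm².
For a solid circular section, d ≥ √(4A/π) = 21.17 mm.
Elongation limit: A ≥ PL/(Eδ_allow) = 89800·1080/(105000·0.94) = 982.6 mm² ⇒ d ≥ 35.37 mm.
The elongation limit governs.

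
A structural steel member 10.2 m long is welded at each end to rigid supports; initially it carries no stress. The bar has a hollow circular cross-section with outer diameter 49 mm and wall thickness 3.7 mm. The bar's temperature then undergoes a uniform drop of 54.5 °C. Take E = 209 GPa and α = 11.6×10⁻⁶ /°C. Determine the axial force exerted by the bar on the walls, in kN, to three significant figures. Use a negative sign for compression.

69.6 kN

Free thermal expansion αLΔT = 11.6e-6 · 10200 · -54.5 = -6.448 mm.
The walls impose strain ε = −(-6.448)/10200 = 6.3220e-04; σ = Eε = 209000 · 6.3220e-04 = 132.1 MPa.
Wall reaction R = σ·A = 132.1·526.6 = 69570 N = 69.57 kN.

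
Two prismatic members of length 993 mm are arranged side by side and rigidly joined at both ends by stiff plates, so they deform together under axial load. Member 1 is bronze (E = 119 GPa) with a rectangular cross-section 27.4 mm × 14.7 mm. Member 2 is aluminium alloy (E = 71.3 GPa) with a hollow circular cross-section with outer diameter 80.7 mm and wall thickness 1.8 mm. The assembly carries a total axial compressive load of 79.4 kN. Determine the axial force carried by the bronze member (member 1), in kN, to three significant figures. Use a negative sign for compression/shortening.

A_1 = 402.8 mm².
A_2 = 446.2 mm².
Equal strain + equilibrium ⇒ each member carries load in proportion to AE: A₁E₁ = 47930000 N, A₂E₂ = 31810000 N, ΣAE = 79740000 N.
F₁ = P·A₁E₁/ΣAE = -79400·47930000/79740000 = -47720 N.

-47.7 kN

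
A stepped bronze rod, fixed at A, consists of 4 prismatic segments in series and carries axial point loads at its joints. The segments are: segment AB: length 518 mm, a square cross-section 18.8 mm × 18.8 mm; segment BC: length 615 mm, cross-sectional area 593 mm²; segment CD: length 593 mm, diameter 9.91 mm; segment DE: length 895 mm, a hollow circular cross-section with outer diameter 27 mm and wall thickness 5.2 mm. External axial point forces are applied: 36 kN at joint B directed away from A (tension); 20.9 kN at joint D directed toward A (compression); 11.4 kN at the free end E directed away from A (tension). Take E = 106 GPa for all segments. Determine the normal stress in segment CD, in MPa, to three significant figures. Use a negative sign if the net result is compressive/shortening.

-123 MPa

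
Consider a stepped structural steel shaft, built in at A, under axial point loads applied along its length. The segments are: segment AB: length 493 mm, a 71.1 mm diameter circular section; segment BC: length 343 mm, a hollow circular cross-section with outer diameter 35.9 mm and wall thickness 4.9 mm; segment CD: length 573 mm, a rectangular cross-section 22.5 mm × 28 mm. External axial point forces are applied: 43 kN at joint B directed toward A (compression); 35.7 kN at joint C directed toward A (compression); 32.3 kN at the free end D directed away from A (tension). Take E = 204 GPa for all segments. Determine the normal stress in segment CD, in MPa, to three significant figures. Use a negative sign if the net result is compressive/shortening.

Internal axial forces (sectioning from the free end, tension +): N_CD = 32.3 kN, N_BC = -3.4 kN, N_AB = -46.4 kN.
A_CD = 630 mm².
σ_CD = N_CD/A_CD = 32300/630 = 51.27 MPa.

51.3 MPa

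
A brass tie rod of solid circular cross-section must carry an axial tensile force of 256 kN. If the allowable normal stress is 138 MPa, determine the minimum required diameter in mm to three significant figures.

Required area A ≥ P/σ_allow = 256000/138 = 1855 mm².
For a solid circular section, d ≥ √(4A/π) = 48.6 mm.

48.6 mm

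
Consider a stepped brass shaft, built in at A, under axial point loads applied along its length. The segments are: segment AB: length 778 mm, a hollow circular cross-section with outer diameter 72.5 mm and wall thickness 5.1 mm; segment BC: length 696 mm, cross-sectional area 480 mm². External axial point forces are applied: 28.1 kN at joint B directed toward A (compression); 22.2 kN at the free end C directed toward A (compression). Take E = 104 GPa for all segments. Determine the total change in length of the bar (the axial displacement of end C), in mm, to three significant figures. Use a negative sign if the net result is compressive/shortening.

Internal axial forces (sectioning from the free end, tension +): N_BC = -22.2 kN, N_AB = -50.3 kN.
A_AB = 1080 mm².
δ_AB = -50300·778/(1080·104000) = -0.3484 mm
δ_BC = -22200·696/(480·104000) = -0.3095 mm
δ = Σδ_i = -0.658 mm.

-0.658 mm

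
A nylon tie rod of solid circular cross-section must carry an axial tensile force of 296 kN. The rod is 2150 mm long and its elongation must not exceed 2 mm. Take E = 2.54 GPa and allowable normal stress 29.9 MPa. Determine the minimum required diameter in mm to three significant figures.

Required area A ≥ P/σ_allow = 296000/29.9 = 9900 mm².
For a solid circular section, d ≥ √(4A/π) = 112.3 mm.
Elongation limit: A ≥ PL/(Eδ_allow) = 296000·2150/(2540·2) = 125300 mm² ⇒ d ≥ 399.4 mm.
The elongation limit governs.

399 mm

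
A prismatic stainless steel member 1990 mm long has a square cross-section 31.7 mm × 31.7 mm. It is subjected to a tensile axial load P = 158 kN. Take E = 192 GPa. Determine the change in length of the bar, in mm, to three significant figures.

1.63 mm

A = 1005 mm².
δ_mech = NL/(AE) = 158000·1990/(1005·192000) = 1.63 mm.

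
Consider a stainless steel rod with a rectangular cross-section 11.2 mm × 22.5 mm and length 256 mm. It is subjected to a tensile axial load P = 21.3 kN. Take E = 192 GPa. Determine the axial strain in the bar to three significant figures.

4.40e-04

A = 252 mm².
σ = N/A = 84.52 MPa; ε = σ/E = 84.52/192000 = 4.402e-04.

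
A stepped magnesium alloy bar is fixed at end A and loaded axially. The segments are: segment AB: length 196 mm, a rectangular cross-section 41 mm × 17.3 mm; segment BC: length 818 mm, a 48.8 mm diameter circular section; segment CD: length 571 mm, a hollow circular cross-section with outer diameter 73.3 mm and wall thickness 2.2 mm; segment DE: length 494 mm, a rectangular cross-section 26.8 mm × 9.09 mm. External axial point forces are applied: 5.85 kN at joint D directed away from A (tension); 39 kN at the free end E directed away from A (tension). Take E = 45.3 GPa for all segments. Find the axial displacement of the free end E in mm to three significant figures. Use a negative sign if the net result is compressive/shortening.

Internal axial forces (sectioning from the free end, tension +): N_DE = 39 kN, N_CD = 44.85 kN, N_BC = 44.85 kN, N_AB = 44.85 kN.
A_AB = 709.3 mm².
A_BC = 1870 mm².
A_CD = 491.4 mm².
A_DE = 243.6 mm².
δ_AB = 44850·196/(709.3·45300) = 0.2736 mm
δ_BC = 44850·818/(1870·45300) = 0.433 mm
δ_CD = 44850·571/(491.4·45300) = 1.15 mm
δ_DE = 39000·494/(243.6·45300) = 1.746 mm
δ = Σδ_i = 3.603 mm.

3.60 mm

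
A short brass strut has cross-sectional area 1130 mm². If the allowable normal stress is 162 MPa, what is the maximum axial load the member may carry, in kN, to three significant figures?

P_max = σ_allow · A = 162 · 1130 = 183100 N = 183.1 kN.

183 kN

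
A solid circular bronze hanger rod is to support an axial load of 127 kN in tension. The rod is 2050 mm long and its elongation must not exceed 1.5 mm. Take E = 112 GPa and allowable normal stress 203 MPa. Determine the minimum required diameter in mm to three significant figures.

44.4 mm

Required area A ≥ P/σ_allow = 127000/203 = 625.6 mm².
For a solid circular section, d ≥ √(4A/π) = 28.22 mm.
Elongation limit: A ≥ PL/(Eδ_allow) = 127000·2050/(112000·1.5) = 1550 mm² ⇒ d ≥ 44.42 mm.
The elongation limit governs.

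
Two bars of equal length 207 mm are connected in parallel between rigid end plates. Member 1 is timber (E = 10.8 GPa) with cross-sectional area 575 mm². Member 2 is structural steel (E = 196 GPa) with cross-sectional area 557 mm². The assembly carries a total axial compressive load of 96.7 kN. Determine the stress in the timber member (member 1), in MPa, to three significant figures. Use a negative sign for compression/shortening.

Equal strain + equilibrium ⇒ each member carries load in proportion to AE: A₁E₁ = 6210000 N, A₂E₂ = 109200000 N, ΣAE = 115400000 N.
σ₁ = P·E₁/ΣAE = -96700·10800/115400000 = -9.051 MPa.

-9.05 MPa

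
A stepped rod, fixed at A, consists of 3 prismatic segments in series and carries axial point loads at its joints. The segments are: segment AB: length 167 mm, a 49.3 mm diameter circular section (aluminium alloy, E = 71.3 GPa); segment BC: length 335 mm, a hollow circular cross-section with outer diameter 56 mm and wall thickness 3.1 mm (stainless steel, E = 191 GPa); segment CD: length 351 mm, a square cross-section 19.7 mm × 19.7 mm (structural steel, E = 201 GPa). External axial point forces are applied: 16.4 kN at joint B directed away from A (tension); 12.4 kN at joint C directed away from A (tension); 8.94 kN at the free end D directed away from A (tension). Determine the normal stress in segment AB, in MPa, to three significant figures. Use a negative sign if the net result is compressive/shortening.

19.8 MPa

Internal axial forces (sectioning from the free end, tension +): N_CD = 8.94 kN, N_BC = 21.34 kN, N_AB = 37.74 kN.
A_AB = 1909 mm².
σ_AB = N_AB/A_AB = 37740/1909 = 19.77 MPa.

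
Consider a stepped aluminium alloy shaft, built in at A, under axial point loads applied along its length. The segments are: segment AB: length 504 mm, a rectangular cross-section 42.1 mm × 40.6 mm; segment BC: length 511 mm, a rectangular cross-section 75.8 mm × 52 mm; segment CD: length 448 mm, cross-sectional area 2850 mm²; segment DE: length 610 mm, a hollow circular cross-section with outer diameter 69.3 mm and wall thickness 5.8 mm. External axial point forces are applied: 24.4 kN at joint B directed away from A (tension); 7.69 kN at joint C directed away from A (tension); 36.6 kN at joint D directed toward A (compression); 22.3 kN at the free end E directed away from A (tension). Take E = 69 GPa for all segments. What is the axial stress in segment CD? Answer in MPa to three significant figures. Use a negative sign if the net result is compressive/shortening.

Internal axial forces (sectioning from the free end, tension +): N_DE = 22.3 kN, N_CD = -14.3 kN, N_BC = -6.61 kN, N_AB = 17.79 kN.
σ_CD = N_CD/A_CD = -14300/2850 = -5.018 MPa.

-5.02 MPa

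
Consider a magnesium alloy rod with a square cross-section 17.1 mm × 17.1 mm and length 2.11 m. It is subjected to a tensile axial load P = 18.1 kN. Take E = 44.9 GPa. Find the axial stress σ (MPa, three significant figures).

61.9 MPa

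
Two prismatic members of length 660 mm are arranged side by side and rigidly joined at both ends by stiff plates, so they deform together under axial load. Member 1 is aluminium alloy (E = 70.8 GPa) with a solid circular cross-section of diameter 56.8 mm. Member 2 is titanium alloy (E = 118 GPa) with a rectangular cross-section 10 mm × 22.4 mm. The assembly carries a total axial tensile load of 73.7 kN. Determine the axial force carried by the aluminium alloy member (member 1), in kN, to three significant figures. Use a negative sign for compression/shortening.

64.2 kN

A_1 = 2534 mm².
A_2 = 224 mm².
Equal strain + equilibrium ⇒ each member carries load in proportion to AE: A₁E₁ = 179400000 N, A₂E₂ = 26430000 N, ΣAE = 205800000 N.
F₁ = P·A₁E₁/ΣAE = 73700·179400000/205800000 = 64240 N.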